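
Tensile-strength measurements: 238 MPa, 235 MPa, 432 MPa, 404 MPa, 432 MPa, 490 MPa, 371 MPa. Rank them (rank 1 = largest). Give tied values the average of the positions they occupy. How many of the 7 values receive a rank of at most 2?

Sorted (descending): 490, 432, 432, 404, 371, 238, 235
The 2 values of 432 occupy positions 2–3 → average rank (2+3)/2 = 2.5.
Ranks ≤ 2: {1} → 1 value.

1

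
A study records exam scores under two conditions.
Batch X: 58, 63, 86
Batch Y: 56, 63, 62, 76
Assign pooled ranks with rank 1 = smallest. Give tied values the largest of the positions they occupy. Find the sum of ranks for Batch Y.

15

Sorted (ascending): 56, 58, 62, 63, 63, 76, 86
The 2 values of 63 occupy positions 4–5 → each gets rank 5.
Batch Y values → pooled ranks: 56→1, 63→5, 62→3, 76→6
Rank sum = 1 + 5 + 3 + 6 = 15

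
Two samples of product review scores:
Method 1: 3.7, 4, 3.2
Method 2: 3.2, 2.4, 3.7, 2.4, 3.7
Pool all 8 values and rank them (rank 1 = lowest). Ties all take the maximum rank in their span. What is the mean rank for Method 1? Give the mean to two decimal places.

6.33

Sorted (ascending): 2.4, 2.4, 3.2, 3.2, 3.7, 3.7, 3.7, 4
The 2 values of 2.4 occupy positions 1–2 → each gets rank 2.
The 2 values of 3.2 occupy positions 3–4 → each gets rank 4.
The 3 values of 3.7 occupy positions 5–7 → each gets rank 7.
Method 1 values → pooled ranks: 3.7→7, 4→8, 3.2→4
Mean rank = (7 + 8 + 4) / 3 = 6.33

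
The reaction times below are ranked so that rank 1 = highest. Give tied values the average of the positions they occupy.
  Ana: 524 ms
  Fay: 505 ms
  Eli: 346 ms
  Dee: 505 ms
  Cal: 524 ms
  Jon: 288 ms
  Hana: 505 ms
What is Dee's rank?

4

Sorted (descending): 524, 524, 505, 505, 505, 346, 288
The 2 values of 524 occupy positions 1–2 → average rank (1+2)/2 = 1.5.
The 3 values of 505 occupy positions 3–5 → average rank 4.
Dee has value 505 ms → rank 4.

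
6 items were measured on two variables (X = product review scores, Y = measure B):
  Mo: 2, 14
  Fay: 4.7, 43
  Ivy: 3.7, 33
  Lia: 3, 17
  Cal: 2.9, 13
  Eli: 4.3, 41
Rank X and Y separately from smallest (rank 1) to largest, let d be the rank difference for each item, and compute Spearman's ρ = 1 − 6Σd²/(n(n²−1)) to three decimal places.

0.943

Ranks of variable 1: 1, 6, 4, 3, 2, 5
Ranks of variable 2: 2, 6, 4, 3, 1, 5
d = r₁ − r₂: -1, 0, 0, 0, 1, 0
d²: 1, 0, 0, 0, 1, 0; Σd² = 2
ρ = 1 − 6·2/(6·35) = 1 − 12/210 = 0.943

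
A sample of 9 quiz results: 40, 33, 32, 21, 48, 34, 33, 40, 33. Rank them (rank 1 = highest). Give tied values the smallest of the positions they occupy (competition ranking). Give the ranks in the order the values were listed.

2, 5, 8, 9, 1, 4, 5, 2, 5

Sorted (descending): 48, 40, 40, 34, 33, 33, 33, 32, 21
The 2 values of 40 occupy positions 2–3 → each gets rank 2.
The 3 values of 33 occupy positions 5–7 → each gets rank 5.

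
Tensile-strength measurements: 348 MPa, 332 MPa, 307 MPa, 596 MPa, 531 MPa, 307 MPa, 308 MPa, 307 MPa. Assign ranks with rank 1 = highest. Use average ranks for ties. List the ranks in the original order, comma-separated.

Sorted (descending): 596, 531, 348, 332, 308, 307, 307, 307
The 3 values of 307 occupy positions 6–8 → average rank 7.

3, 4, 7, 1, 2, 7, 5, 7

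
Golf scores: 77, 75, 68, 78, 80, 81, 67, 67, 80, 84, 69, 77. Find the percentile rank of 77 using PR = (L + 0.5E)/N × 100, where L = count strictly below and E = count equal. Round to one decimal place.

N = 12.
Strictly below 77: 5. Equal to 77: 2.
PR = (5 + 0.5·2)/12 × 100 = 50.0

50.0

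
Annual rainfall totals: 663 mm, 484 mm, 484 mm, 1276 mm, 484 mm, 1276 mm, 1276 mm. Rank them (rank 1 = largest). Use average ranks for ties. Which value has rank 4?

Sorted (descending): 1276, 1276, 1276, 663, 484, 484, 484
The 3 values of 1276 occupy positions 1–3 → average rank 2.
The 3 values of 484 occupy positions 5–7 → average rank 6.
Rank 4 → value 663.

663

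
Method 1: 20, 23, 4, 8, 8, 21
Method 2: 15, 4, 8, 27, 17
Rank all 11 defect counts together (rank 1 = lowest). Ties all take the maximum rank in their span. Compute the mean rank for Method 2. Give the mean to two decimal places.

6.20

Sorted (ascending): 4, 4, 8, 8, 8, 15, 17, 20, 21, 23, 27
The 2 values of 4 occupy positions 1–2 → each gets rank 2.
The 3 values of 8 occupy positions 3–5 → each gets rank 5.
Method 2 values → pooled ranks: 15→6, 4→2, 8→5, 27→11, 17→7
Mean rank = (6 + 2 + 5 + 11 + 7) / 5 = 6.20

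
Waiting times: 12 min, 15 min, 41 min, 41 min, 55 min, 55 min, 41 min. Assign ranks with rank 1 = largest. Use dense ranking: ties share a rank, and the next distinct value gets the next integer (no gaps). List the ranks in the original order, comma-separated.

Sorted (descending): 55, 55, 41, 41, 41, 15, 12
The 2 values of 55 share dense rank 1.
The 3 values of 41 share dense rank 2.
Remaining distinct values take the next consecutive integers.

4, 3, 2, 2, 1, 1, 2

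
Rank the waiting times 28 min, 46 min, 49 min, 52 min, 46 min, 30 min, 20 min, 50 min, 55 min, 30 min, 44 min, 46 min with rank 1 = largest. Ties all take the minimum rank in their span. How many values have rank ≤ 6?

Sorted (descending): 55, 52, 50, 49, 46, 46, 46, 44, 30, 30, 28, 20
The 3 values of 46 occupy positions 5–7 → each gets rank 5.
The 2 values of 30 occupy positions 9–10 → each gets rank 9.
Ranks ≤ 6: {1, 2, 3, 4, 5, 5, 5} → 7 values.

7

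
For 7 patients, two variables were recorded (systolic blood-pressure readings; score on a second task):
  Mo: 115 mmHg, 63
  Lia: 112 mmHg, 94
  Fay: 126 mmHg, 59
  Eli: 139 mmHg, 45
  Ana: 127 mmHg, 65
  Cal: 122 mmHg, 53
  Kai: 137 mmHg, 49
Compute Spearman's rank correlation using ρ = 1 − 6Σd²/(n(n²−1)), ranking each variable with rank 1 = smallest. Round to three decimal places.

-0.750

Ranks of variable 1: 2, 1, 4, 7, 5, 3, 6
Ranks of variable 2: 5, 7, 4, 1, 6, 3, 2
d = r₁ − r₂: -3, -6, 0, 6, -1, 0, 4
d²: 9, 36, 0, 36, 1, 0, 16; Σd² = 98
ρ = 1 − 6·98/(7·48) = 1 − 588/336 = -0.750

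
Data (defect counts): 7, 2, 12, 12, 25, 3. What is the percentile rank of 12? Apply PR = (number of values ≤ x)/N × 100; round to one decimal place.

N = 6.
Strictly below 12: 3. Equal to 12: 2.
PR = 5/6 × 100 = 83.3

83.3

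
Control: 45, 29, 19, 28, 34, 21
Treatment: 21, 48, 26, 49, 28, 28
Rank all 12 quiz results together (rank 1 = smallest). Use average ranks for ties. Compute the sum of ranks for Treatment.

Sorted (ascending): 19, 21, 21, 26, 28, 28, 28, 29, 34, 45, 48, 49
The 2 values of 21 occupy positions 2–3 → average rank (2+3)/2 = 2.5.
The 3 values of 28 occupy positions 5–7 → average rank 6.
Treatment values → pooled ranks: 21→2.5, 48→11, 26→4, 49→12, 28→6, 28→6
Rank sum = 2.5 + 11 + 4 + 12 + 6 + 6 = 41.5

41.5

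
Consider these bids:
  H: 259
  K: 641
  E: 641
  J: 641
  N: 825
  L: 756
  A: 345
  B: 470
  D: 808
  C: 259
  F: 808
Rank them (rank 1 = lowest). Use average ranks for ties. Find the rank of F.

9.5

Sorted (ascending): 259, 259, 345, 470, 641, 641, 641, 756, 808, 808, 825
The 2 values of 259 occupy positions 1–2 → average rank (1+2)/2 = 1.5.
The 3 values of 641 occupy positions 5–7 → average rank 6.
The 2 values of 808 occupy positions 9–10 → average rank (9+10)/2 = 9.5.
F has value 808 → rank 9.5.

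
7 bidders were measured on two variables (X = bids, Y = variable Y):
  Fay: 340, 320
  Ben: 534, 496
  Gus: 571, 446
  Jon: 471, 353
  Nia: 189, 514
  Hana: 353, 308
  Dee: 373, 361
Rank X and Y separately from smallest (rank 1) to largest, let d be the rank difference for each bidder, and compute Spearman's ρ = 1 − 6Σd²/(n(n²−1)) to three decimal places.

0.143

Ranks of variable 1: 2, 6, 7, 5, 1, 3, 4
Ranks of variable 2: 2, 6, 5, 3, 7, 1, 4
d = r₁ − r₂: 0, 0, 2, 2, -6, 2, 0
d²: 0, 0, 4, 4, 36, 4, 0; Σd² = 48
ρ = 1 − 6·48/(7·48) = 1 − 288/336 = 0.143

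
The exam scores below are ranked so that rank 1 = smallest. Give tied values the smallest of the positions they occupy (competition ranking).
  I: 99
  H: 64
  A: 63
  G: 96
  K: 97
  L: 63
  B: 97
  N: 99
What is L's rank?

Sorted (ascending): 63, 63, 64, 96, 97, 97, 99, 99
The 2 values of 63 occupy positions 1–2 → each gets rank 1.
The 2 values of 97 occupy positions 5–6 → each gets rank 5.
The 2 values of 99 occupy positions 7–8 → each gets rank 7.
L has value 63 → rank 1.

1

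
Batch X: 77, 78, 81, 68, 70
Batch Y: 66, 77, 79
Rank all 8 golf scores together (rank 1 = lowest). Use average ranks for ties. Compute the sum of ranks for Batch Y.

12.5

Sorted (ascending): 66, 68, 70, 77, 77, 78, 79, 81
The 2 values of 77 occupy positions 4–5 → average rank (4+5)/2 = 4.5.
Batch Y values → pooled ranks: 66→1, 77→4.5, 79→7
Rank sum = 1 + 4.5 + 7 = 12.5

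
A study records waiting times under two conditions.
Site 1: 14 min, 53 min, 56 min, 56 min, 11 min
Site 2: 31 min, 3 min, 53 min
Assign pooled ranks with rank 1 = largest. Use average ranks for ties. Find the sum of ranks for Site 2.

Sorted (descending): 56, 56, 53, 53, 31, 14, 11, 3
The 2 values of 56 occupy positions 1–2 → average rank (1+2)/2 = 1.5.
The 2 values of 53 occupy positions 3–4 → average rank (3+4)/2 = 3.5.
Site 2 values → pooled ranks: 31→5, 3→8, 53→3.5
Rank sum = 5 + 8 + 3.5 = 16.5

16.5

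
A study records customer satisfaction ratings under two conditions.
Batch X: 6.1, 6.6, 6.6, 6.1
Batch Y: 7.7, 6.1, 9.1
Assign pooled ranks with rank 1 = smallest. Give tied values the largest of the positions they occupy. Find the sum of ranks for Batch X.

Sorted (ascending): 6.1, 6.1, 6.1, 6.6, 6.6, 7.7, 9.1
The 3 values of 6.1 occupy positions 1–3 → each gets rank 3.
The 2 values of 6.6 occupy positions 4–5 → each gets rank 5.
Batch X values → pooled ranks: 6.1→3, 6.6→5, 6.6→5, 6.1→3
Rank sum = 3 + 5 + 5 + 3 = 16

16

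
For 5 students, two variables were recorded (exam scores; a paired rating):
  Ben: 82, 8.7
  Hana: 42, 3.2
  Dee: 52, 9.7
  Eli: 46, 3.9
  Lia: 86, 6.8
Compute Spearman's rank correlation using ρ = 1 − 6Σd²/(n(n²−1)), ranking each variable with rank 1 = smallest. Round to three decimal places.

0.600

Ranks of variable 1: 4, 1, 3, 2, 5
Ranks of variable 2: 4, 1, 5, 2, 3
d = r₁ − r₂: 0, 0, -2, 0, 2
d²: 0, 0, 4, 0, 4; Σd² = 8
ρ = 1 − 6·8/(5·24) = 1 − 48/120 = 0.600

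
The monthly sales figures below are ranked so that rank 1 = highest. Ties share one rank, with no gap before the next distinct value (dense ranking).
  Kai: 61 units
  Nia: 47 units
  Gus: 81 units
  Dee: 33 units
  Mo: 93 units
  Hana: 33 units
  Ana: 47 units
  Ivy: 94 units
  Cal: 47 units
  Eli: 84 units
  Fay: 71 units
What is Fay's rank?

5

Sorted (descending): 94, 93, 84, 81, 71, 61, 47, 47, 47, 33, 33
The 3 values of 47 share dense rank 7.
The 2 values of 33 share dense rank 8.
Remaining distinct values take the next consecutive integers.
Fay has value 71 units → rank 5.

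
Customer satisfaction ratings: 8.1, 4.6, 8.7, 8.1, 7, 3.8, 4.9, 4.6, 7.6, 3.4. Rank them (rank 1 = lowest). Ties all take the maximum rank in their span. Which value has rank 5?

Sorted (ascending): 3.4, 3.8, 4.6, 4.6, 4.9, 7, 7.6, 8.1, 8.1, 8.7
The 2 values of 4.6 occupy positions 3–4 → each gets rank 4.
The 2 values of 8.1 occupy positions 8–9 → each gets rank 9.
Rank 5 → value 4.9.

4.9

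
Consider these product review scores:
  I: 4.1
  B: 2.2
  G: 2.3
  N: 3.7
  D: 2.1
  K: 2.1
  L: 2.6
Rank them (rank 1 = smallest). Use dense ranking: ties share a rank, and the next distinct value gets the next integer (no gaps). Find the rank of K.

Sorted (ascending): 2.1, 2.1, 2.2, 2.3, 2.6, 3.7, 4.1
The 2 values of 2.1 share dense rank 1.
Remaining distinct values take the next consecutive integers.
K has value 2.1 → rank 1.

1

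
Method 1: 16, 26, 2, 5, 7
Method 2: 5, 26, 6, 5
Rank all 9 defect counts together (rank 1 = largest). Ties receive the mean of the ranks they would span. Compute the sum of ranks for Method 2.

Sorted (descending): 26, 26, 16, 7, 6, 5, 5, 5, 2
The 2 values of 26 occupy positions 1–2 → average rank (1+2)/2 = 1.5.
The 3 values of 5 occupy positions 6–8 → average rank 7.
Method 2 values → pooled ranks: 5→7, 26→1.5, 6→5, 5→7
Rank sum = 7 + 1.5 + 5 + 7 = 20.5

20.5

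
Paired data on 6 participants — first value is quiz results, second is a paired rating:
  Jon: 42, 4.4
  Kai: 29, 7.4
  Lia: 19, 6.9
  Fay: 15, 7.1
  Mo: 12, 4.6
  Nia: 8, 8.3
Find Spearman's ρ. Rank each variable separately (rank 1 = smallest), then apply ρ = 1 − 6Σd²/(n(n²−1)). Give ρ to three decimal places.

-0.486

Ranks of variable 1: 6, 5, 4, 3, 2, 1
Ranks of variable 2: 1, 5, 3, 4, 2, 6
d = r₁ − r₂: 5, 0, 1, -1, 0, -5
d²: 25, 0, 1, 1, 0, 25; Σd² = 52
ρ = 1 − 6·52/(6·35) = 1 − 312/210 = -0.486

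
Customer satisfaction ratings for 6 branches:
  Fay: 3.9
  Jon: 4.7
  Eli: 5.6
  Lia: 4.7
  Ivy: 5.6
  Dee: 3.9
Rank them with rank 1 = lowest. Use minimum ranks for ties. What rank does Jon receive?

Sorted (ascending): 3.9, 3.9, 4.7, 4.7, 5.6, 5.6
The 2 values of 3.9 occupy positions 1–2 → each gets rank 1.
The 2 values of 4.7 occupy positions 3–4 → each gets rank 3.
The 2 values of 5.6 occupy positions 5–6 → each gets rank 5.
Jon has value 4.7 → rank 3.

3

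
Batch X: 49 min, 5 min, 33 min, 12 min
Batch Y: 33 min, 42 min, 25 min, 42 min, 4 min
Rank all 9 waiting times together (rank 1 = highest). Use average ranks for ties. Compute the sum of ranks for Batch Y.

Sorted (descending): 49, 42, 42, 33, 33, 25, 12, 5, 4
The 2 values of 42 occupy positions 2–3 → average rank (2+3)/2 = 2.5.
The 2 values of 33 occupy positions 4–5 → average rank (4+5)/2 = 4.5.
Batch Y values → pooled ranks: 33→4.5, 42→2.5, 25→6, 42→2.5, 4→9
Rank sum = 4.5 + 2.5 + 6 + 2.5 + 9 = 24.5

24.5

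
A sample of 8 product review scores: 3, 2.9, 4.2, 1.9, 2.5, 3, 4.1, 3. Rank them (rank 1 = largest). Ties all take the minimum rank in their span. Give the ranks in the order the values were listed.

3, 6, 1, 8, 7, 3, 2, 3

Sorted (descending): 4.2, 4.1, 3, 3, 3, 2.9, 2.5, 1.9
The 3 values of 3 occupy positions 3–5 → each gets rank 3.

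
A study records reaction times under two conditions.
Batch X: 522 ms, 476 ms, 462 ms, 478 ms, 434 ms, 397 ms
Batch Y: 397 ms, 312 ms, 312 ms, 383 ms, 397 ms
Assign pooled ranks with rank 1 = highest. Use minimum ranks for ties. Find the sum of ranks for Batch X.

21

Sorted (descending): 522, 478, 476, 462, 434, 397, 397, 397, 383, 312, 312
The 3 values of 397 occupy positions 6–8 → each gets rank 6.
The 2 values of 312 occupy positions 10–11 → each gets rank 10.
Batch X values → pooled ranks: 522→1, 476→3, 462→4, 478→2, 434→5, 397→6
Rank sum = 1 + 3 + 4 + 2 + 5 + 6 = 21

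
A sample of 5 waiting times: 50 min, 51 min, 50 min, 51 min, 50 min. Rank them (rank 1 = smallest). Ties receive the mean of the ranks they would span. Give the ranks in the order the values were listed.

2, 4.5, 2, 4.5, 2

Sorted (ascending): 50, 50, 50, 51, 51
The 3 values of 50 occupy positions 1–3 → average rank 2.
The 2 values of 51 occupy positions 4–5 → average rank (4+5)/2 = 4.5.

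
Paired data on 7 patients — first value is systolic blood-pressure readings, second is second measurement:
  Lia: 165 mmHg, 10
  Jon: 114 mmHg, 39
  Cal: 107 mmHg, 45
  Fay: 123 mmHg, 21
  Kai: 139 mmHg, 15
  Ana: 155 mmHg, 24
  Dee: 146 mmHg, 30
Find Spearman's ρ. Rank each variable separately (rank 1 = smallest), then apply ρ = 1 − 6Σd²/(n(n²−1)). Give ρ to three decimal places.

-0.714

Ranks of variable 1: 7, 2, 1, 3, 4, 6, 5
Ranks of variable 2: 1, 6, 7, 3, 2, 4, 5
d = r₁ − r₂: 6, -4, -6, 0, 2, 2, 0
d²: 36, 16, 36, 0, 4, 4, 0; Σd² = 96
ρ = 1 − 6·96/(7·48) = 1 − 576/336 = -0.714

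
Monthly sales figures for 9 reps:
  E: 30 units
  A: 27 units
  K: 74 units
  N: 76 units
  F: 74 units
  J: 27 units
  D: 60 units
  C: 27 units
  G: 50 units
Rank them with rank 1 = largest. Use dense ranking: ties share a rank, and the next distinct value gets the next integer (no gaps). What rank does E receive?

5

Sorted (descending): 76, 74, 74, 60, 50, 30, 27, 27, 27
The 2 values of 74 share dense rank 2.
The 3 values of 27 share dense rank 6.
Remaining distinct values take the next consecutive integers.
E has value 30 units → rank 5.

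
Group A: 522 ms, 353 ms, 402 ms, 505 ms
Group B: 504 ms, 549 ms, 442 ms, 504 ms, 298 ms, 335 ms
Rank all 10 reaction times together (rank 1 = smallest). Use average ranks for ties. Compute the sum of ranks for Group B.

Sorted (ascending): 298, 335, 353, 402, 442, 504, 504, 505, 522, 549
The 2 values of 504 occupy positions 6–7 → average rank (6+7)/2 = 6.5.
Group B values → pooled ranks: 504→6.5, 549→10, 442→5, 504→6.5, 298→1, 335→2
Rank sum = 6.5 + 10 + 5 + 6.5 + 1 + 2 = 31

31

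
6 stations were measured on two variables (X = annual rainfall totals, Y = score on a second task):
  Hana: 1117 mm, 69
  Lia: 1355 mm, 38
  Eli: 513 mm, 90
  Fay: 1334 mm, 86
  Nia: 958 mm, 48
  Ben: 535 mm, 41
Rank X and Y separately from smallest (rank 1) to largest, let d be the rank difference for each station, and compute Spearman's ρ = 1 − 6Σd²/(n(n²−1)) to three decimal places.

-0.429

Ranks of variable 1: 4, 6, 1, 5, 3, 2
Ranks of variable 2: 4, 1, 6, 5, 3, 2
d = r₁ − r₂: 0, 5, -5, 0, 0, 0
d²: 0, 25, 25, 0, 0, 0; Σd² = 50
ρ = 1 − 6·50/(6·35) = 1 − 300/210 = -0.429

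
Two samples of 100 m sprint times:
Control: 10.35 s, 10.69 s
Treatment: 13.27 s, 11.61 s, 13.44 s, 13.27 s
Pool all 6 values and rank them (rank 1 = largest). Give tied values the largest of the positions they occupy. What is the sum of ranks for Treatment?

Sorted (descending): 13.44, 13.27, 13.27, 11.61, 10.69, 10.35
The 2 values of 13.27 occupy positions 2–3 → each gets rank 3.
Treatment values → pooled ranks: 13.27→3, 11.61→4, 13.44→1, 13.27→3
Rank sum = 3 + 4 + 1 + 3 = 11

11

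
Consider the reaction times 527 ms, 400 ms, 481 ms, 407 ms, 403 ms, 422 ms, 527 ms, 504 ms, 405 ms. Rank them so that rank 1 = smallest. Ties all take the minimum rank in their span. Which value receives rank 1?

400

Sorted (ascending): 400, 403, 405, 407, 422, 481, 504, 527, 527
The 2 values of 527 occupy positions 8–9 → each gets rank 8.
Rank 1 → value 400.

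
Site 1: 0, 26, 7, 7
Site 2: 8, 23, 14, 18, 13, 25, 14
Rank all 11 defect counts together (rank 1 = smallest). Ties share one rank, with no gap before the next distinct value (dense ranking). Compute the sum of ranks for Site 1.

Sorted (ascending): 0, 7, 7, 8, 13, 14, 14, 18, 23, 25, 26
The 2 values of 7 share dense rank 2.
The 2 values of 14 share dense rank 5.
Remaining distinct values take the next consecutive integers.
Site 1 values → pooled ranks: 0→1, 26→9, 7→2, 7→2
Rank sum = 1 + 9 + 2 + 2 = 14

14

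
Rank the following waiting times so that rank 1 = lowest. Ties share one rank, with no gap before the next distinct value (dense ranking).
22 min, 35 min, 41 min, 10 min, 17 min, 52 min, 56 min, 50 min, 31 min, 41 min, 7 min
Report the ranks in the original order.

Sorted (ascending): 7, 10, 17, 22, 31, 35, 41, 41, 50, 52, 56
The 2 values of 41 share dense rank 7.
Remaining distinct values take the next consecutive integers.

4, 6, 7, 2, 3, 9, 10, 8, 5, 7, 1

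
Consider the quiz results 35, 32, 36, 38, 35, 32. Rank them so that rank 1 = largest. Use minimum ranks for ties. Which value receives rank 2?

36

Sorted (descending): 38, 36, 35, 35, 32, 32
The 2 values of 35 occupy positions 3–4 → each gets rank 3.
The 2 values of 32 occupy positions 5–6 → each gets rank 5.
Rank 2 → value 36.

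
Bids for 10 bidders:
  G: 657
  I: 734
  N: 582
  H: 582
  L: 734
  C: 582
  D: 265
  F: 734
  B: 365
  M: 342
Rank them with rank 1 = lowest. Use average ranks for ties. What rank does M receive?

Sorted (ascending): 265, 342, 365, 582, 582, 582, 657, 734, 734, 734
The 3 values of 582 occupy positions 4–6 → average rank 5.
The 3 values of 734 occupy positions 8–10 → average rank 9.
M has value 342 → rank 2.

2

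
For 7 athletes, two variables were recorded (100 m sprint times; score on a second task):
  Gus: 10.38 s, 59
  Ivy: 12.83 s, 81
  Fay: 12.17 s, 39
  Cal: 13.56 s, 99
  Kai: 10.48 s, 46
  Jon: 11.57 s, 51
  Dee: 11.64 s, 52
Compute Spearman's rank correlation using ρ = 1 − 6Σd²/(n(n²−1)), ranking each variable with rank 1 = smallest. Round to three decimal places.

Ranks of variable 1: 1, 6, 5, 7, 2, 3, 4
Ranks of variable 2: 5, 6, 1, 7, 2, 3, 4
d = r₁ − r₂: -4, 0, 4, 0, 0, 0, 0
d²: 16, 0, 16, 0, 0, 0, 0; Σd² = 32
ρ = 1 − 6·32/(7·48) = 1 − 192/336 = 0.429

0.429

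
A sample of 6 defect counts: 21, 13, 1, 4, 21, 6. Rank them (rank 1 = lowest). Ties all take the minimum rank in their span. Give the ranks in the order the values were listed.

5, 4, 1, 2, 5, 3

Sorted (ascending): 1, 4, 6, 13, 21, 21
The 2 values of 21 occupy positions 5–6 → each gets rank 5.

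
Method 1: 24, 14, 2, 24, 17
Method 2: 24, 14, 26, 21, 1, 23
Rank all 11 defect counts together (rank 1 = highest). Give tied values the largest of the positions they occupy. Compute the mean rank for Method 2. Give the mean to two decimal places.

6.00

Sorted (descending): 26, 24, 24, 24, 23, 21, 17, 14, 14, 2, 1
The 3 values of 24 occupy positions 2–4 → each gets rank 4.
The 2 values of 14 occupy positions 8–9 → each gets rank 9.
Method 2 values → pooled ranks: 24→4, 14→9, 26→1, 21→6, 1→11, 23→5
Mean rank = (4 + 9 + 1 + 6 + 11 + 5) / 6 = 6.00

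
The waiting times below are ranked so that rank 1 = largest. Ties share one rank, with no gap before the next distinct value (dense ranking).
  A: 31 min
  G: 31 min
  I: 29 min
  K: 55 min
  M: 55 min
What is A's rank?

Sorted (descending): 55, 55, 31, 31, 29
The 2 values of 55 share dense rank 1.
The 2 values of 31 share dense rank 2.
Remaining distinct values take the next consecutive integers.
A has value 31 min → rank 2.

2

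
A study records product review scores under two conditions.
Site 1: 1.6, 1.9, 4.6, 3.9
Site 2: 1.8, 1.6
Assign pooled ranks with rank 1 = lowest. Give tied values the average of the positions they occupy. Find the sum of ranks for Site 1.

Sorted (ascending): 1.6, 1.6, 1.8, 1.9, 3.9, 4.6
The 2 values of 1.6 occupy positions 1–2 → average rank (1+2)/2 = 1.5.
Site 1 values → pooled ranks: 1.6→1.5, 1.9→4, 4.6→6, 3.9→5
Rank sum = 1.5 + 4 + 6 + 5 = 16.5

16.5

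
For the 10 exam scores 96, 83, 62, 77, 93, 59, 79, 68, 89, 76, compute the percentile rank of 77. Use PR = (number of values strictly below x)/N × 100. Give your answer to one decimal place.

N = 10.
Strictly below 77: 4. Equal to 77: 1.
PR = 4/10 × 100 = 40.0

40.0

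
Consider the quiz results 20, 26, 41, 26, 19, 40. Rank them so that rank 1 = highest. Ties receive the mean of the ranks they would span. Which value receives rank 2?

40

Sorted (descending): 41, 40, 26, 26, 20, 19
The 2 values of 26 occupy positions 3–4 → average rank (3+4)/2 = 3.5.
Rank 2 → value 40.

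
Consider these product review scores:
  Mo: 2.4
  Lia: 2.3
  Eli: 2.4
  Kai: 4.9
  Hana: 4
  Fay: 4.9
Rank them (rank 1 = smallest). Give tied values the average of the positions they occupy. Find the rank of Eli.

2.5

Sorted (ascending): 2.3, 2.4, 2.4, 4, 4.9, 4.9
The 2 values of 2.4 occupy positions 2–3 → average rank (2+3)/2 = 2.5.
The 2 values of 4.9 occupy positions 5–6 → average rank (5+6)/2 = 5.5.
Eli has value 2.4 → rank 2.5.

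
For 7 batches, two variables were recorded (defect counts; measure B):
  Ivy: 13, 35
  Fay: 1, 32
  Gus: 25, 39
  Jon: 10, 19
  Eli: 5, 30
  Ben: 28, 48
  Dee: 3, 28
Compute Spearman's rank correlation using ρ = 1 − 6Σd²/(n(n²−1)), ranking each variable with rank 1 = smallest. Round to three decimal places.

0.679

Ranks of variable 1: 5, 1, 6, 4, 3, 7, 2
Ranks of variable 2: 5, 4, 6, 1, 3, 7, 2
d = r₁ − r₂: 0, -3, 0, 3, 0, 0, 0
d²: 0, 9, 0, 9, 0, 0, 0; Σd² = 18
ρ = 1 − 6·18/(7·48) = 1 − 108/336 = 0.679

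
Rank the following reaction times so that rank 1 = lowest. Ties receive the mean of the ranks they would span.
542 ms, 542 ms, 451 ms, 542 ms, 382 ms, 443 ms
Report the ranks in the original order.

5, 5, 3, 5, 1, 2

Sorted (ascending): 382, 443, 451, 542, 542, 542
The 3 values of 542 occupy positions 4–6 → average rank 5.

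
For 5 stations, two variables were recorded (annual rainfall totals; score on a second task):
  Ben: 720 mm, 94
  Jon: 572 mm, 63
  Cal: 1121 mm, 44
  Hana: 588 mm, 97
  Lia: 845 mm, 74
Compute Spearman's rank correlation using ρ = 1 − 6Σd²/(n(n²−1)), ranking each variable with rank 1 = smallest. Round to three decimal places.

-0.400

Ranks of variable 1: 3, 1, 5, 2, 4
Ranks of variable 2: 4, 2, 1, 5, 3
d = r₁ − r₂: -1, -1, 4, -3, 1
d²: 1, 1, 16, 9, 1; Σd² = 28
ρ = 1 − 6·28/(5·24) = 1 − 168/120 = -0.400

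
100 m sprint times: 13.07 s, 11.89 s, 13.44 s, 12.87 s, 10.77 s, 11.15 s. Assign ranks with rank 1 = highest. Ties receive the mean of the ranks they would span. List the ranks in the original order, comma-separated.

Sorted (descending): 13.44, 13.07, 12.87, 11.89, 11.15, 10.77
No ties — each value takes its position as its rank.

2, 4, 1, 3, 6, 5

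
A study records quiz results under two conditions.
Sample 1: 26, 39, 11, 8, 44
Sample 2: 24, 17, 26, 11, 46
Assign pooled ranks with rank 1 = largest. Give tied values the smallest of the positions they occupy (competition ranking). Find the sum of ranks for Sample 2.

Sorted (descending): 46, 44, 39, 26, 26, 24, 17, 11, 11, 8
The 2 values of 26 occupy positions 4–5 → each gets rank 4.
The 2 values of 11 occupy positions 8–9 → each gets rank 8.
Sample 2 values → pooled ranks: 24→6, 17→7, 26→4, 11→8, 46→1
Rank sum = 6 + 7 + 4 + 8 + 1 = 26

26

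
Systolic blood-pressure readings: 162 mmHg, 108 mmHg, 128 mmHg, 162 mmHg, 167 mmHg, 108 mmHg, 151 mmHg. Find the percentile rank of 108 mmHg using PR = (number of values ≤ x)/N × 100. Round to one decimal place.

28.6

N = 7.
Strictly below 108: 0. Equal to 108: 2.
PR = 2/7 × 100 = 28.6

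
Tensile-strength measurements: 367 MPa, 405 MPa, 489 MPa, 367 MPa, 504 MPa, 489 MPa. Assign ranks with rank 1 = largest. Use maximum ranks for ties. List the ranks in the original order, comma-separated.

6, 4, 3, 6, 1, 3

Sorted (descending): 504, 489, 489, 405, 367, 367
The 2 values of 489 occupy positions 2–3 → each gets rank 3.
The 2 values of 367 occupy positions 5–6 → each gets rank 6.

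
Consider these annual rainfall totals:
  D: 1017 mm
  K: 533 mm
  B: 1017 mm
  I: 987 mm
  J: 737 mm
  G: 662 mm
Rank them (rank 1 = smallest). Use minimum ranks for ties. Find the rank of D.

5

Sorted (ascending): 533, 662, 737, 987, 1017, 1017
The 2 values of 1017 occupy positions 5–6 → each gets rank 5.
D has value 1017 mm → rank 5.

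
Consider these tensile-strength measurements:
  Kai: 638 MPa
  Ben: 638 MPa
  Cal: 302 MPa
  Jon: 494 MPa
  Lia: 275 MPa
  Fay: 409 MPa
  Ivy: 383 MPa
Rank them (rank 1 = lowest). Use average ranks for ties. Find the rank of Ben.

6.5

Sorted (ascending): 275, 302, 383, 409, 494, 638, 638
The 2 values of 638 occupy positions 6–7 → average rank (6+7)/2 = 6.5.
Ben has value 638 MPa → rank 6.5.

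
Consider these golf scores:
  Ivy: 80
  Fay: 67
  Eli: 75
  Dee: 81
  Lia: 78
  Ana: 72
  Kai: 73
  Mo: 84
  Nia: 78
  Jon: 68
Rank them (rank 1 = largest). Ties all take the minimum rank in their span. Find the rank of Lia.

Sorted (descending): 84, 81, 80, 78, 78, 75, 73, 72, 68, 67
The 2 values of 78 occupy positions 4–5 → each gets rank 4.
Lia has value 78 → rank 4.

4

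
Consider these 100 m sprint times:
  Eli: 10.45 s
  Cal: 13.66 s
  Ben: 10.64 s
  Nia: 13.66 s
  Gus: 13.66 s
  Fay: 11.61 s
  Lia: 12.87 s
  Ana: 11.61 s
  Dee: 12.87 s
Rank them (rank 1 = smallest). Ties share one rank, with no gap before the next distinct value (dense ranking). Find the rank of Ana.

Sorted (ascending): 10.45, 10.64, 11.61, 11.61, 12.87, 12.87, 13.66, 13.66, 13.66
The 2 values of 11.61 share dense rank 3.
The 2 values of 12.87 share dense rank 4.
The 3 values of 13.66 share dense rank 5.
Remaining distinct values take the next consecutive integers.
Ana has value 11.61 s → rank 3.

3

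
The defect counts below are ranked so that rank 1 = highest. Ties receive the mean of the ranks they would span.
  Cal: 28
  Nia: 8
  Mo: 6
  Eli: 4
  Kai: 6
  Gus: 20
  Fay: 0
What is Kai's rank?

Sorted (descending): 28, 20, 8, 6, 6, 4, 0
The 2 values of 6 occupy positions 4–5 → average rank (4+5)/2 = 4.5.
Kai has value 6 → rank 4.5.

4.5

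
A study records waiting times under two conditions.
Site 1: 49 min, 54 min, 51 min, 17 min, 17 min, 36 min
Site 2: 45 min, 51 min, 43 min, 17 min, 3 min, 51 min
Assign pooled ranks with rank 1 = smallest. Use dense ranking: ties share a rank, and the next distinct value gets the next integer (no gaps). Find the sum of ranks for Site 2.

26

Sorted (ascending): 3, 17, 17, 17, 36, 43, 45, 49, 51, 51, 51, 54
The 3 values of 17 share dense rank 2.
The 3 values of 51 share dense rank 7.
Remaining distinct values take the next consecutive integers.
Site 2 values → pooled ranks: 45→5, 51→7, 43→4, 17→2, 3→1, 51→7
Rank sum = 5 + 7 + 4 + 2 + 1 + 7 = 26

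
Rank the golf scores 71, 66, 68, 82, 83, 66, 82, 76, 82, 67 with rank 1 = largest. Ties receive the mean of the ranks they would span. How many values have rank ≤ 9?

Sorted (descending): 83, 82, 82, 82, 76, 71, 68, 67, 66, 66
The 3 values of 82 occupy positions 2–4 → average rank 3.
The 2 values of 66 occupy positions 9–10 → average rank (9+10)/2 = 9.5.
Ranks ≤ 9: {1, 3, 3, 3, 5, 6, 7, 8} → 8 values.

8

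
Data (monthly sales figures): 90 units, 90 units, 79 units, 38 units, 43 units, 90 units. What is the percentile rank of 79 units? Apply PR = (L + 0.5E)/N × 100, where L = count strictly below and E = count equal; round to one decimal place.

N = 6.
Strictly below 79: 2. Equal to 79: 1.
PR = (2 + 0.5·1)/6 × 100 = 41.7

41.7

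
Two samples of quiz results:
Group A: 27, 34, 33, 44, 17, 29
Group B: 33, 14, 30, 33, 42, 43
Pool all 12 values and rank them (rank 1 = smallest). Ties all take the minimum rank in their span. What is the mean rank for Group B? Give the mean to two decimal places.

6.50

Sorted (ascending): 14, 17, 27, 29, 30, 33, 33, 33, 34, 42, 43, 44
The 3 values of 33 occupy positions 6–8 → each gets rank 6.
Group B values → pooled ranks: 33→6, 14→1, 30→5, 33→6, 42→10, 43→11
Mean rank = (6 + 1 + 5 + 6 + 10 + 11) / 6 = 6.50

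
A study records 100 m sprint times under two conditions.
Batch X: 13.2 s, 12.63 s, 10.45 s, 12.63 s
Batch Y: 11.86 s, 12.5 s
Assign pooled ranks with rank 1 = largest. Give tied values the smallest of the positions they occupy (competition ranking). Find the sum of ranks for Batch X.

11

Sorted (descending): 13.2, 12.63, 12.63, 12.5, 11.86, 10.45
The 2 values of 12.63 occupy positions 2–3 → each gets rank 2.
Batch X values → pooled ranks: 13.2→1, 12.63→2, 10.45→6, 12.63→2
Rank sum = 1 + 2 + 6 + 2 = 11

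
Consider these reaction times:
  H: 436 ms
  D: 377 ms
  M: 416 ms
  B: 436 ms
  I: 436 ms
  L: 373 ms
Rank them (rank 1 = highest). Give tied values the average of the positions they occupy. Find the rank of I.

Sorted (descending): 436, 436, 436, 416, 377, 373
The 3 values of 436 occupy positions 1–3 → average rank 2.
I has value 436 ms → rank 2.

2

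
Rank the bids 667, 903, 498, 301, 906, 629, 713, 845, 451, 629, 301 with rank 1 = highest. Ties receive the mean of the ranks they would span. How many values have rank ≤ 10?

9

Sorted (descending): 906, 903, 845, 713, 667, 629, 629, 498, 451, 301, 301
The 2 values of 629 occupy positions 6–7 → average rank (6+7)/2 = 6.5.
The 2 values of 301 occupy positions 10–11 → average rank (10+11)/2 = 10.5.
Ranks ≤ 10: {1, 2, 3, 4, 5, 6.5, 6.5, 8, 9} → 9 values.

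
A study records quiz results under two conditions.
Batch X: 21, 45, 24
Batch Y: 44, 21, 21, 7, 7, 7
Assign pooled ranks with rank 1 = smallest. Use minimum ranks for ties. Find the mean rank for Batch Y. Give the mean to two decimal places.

Sorted (ascending): 7, 7, 7, 21, 21, 21, 24, 44, 45
The 3 values of 7 occupy positions 1–3 → each gets rank 1.
The 3 values of 21 occupy positions 4–6 → each gets rank 4.
Batch Y values → pooled ranks: 44→8, 21→4, 21→4, 7→1, 7→1, 7→1
Mean rank = (8 + 4 + 4 + 1 + 1 + 1) / 6 = 3.17

3.17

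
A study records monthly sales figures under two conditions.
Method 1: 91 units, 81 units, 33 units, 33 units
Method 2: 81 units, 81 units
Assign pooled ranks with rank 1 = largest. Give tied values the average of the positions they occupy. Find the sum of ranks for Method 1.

15

Sorted (descending): 91, 81, 81, 81, 33, 33
The 3 values of 81 occupy positions 2–4 → average rank 3.
The 2 values of 33 occupy positions 5–6 → average rank (5+6)/2 = 5.5.
Method 1 values → pooled ranks: 91→1, 81→3, 33→5.5, 33→5.5
Rank sum = 1 + 3 + 5.5 + 5.5 = 15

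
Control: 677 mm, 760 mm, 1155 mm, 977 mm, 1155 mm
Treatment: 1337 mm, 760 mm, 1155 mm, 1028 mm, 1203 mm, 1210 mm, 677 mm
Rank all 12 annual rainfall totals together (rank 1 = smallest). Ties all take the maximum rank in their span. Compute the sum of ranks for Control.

Sorted (ascending): 677, 677, 760, 760, 977, 1028, 1155, 1155, 1155, 1203, 1210, 1337
The 2 values of 677 occupy positions 1–2 → each gets rank 2.
The 2 values of 760 occupy positions 3–4 → each gets rank 4.
The 3 values of 1155 occupy positions 7–9 → each gets rank 9.
Control values → pooled ranks: 677→2, 760→4, 1155→9, 977→5, 1155→9
Rank sum = 2 + 4 + 9 + 5 + 9 = 29

29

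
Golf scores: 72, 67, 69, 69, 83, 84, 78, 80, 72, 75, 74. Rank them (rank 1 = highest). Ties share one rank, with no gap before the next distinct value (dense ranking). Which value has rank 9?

67

Sorted (descending): 84, 83, 80, 78, 75, 74, 72, 72, 69, 69, 67
The 2 values of 72 share dense rank 7.
The 2 values of 69 share dense rank 8.
Remaining distinct values take the next consecutive integers.
Rank 9 → value 67.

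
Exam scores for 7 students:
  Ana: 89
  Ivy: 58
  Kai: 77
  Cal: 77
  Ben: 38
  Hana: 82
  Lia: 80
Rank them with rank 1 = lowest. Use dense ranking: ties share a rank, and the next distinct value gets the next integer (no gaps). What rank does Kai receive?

Sorted (ascending): 38, 58, 77, 77, 80, 82, 89
The 2 values of 77 share dense rank 3.
Remaining distinct values take the next consecutive integers.
Kai has value 77 → rank 3.

3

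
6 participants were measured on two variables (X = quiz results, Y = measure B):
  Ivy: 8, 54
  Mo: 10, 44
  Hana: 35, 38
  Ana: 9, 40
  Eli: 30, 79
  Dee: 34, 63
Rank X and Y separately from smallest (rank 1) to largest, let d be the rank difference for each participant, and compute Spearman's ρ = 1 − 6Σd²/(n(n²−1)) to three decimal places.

-0.086

Ranks of variable 1: 1, 3, 6, 2, 4, 5
Ranks of variable 2: 4, 3, 1, 2, 6, 5
d = r₁ − r₂: -3, 0, 5, 0, -2, 0
d²: 9, 0, 25, 0, 4, 0; Σd² = 38
ρ = 1 − 6·38/(6·35) = 1 − 228/210 = -0.086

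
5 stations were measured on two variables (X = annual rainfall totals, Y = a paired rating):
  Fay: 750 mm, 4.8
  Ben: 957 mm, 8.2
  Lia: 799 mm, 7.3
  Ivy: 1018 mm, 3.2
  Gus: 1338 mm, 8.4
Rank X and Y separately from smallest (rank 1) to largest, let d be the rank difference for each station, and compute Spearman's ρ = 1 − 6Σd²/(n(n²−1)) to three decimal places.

0.400

Ranks of variable 1: 1, 3, 2, 4, 5
Ranks of variable 2: 2, 4, 3, 1, 5
d = r₁ − r₂: -1, -1, -1, 3, 0
d²: 1, 1, 1, 9, 0; Σd² = 12
ρ = 1 − 6·12/(5·24) = 1 − 72/120 = 0.400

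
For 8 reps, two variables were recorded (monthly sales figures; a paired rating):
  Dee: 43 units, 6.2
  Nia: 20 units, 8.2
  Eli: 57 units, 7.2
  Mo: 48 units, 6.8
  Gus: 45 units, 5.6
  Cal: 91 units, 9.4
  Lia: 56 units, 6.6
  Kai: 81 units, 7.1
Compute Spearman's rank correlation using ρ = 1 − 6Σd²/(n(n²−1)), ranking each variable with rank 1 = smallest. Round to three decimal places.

0.429

Ranks of variable 1: 2, 1, 6, 4, 3, 8, 5, 7
Ranks of variable 2: 2, 7, 6, 4, 1, 8, 3, 5
d = r₁ − r₂: 0, -6, 0, 0, 2, 0, 2, 2
d²: 0, 36, 0, 0, 4, 0, 4, 4; Σd² = 48
ρ = 1 − 6·48/(8·63) = 1 − 288/504 = 0.429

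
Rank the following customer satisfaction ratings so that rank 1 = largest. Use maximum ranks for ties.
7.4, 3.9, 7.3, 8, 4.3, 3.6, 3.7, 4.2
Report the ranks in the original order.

Sorted (descending): 8, 7.4, 7.3, 4.3, 4.2, 3.9, 3.7, 3.6
No ties — each value takes its position as its rank.

2, 6, 3, 1, 4, 8, 7, 5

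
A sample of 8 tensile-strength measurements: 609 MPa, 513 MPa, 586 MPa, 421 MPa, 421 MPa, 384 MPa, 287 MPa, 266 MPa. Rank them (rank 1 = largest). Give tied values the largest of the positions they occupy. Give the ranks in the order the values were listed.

1, 3, 2, 5, 5, 6, 7, 8

Sorted (descending): 609, 586, 513, 421, 421, 384, 287, 266
The 2 values of 421 occupy positions 4–5 → each gets rank 5.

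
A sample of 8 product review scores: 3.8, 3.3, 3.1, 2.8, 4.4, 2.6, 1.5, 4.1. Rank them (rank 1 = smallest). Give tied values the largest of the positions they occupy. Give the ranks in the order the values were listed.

6, 5, 4, 3, 8, 2, 1, 7

Sorted (ascending): 1.5, 2.6, 2.8, 3.1, 3.3, 3.8, 4.1, 4.4
No ties — each value takes its position as its rank.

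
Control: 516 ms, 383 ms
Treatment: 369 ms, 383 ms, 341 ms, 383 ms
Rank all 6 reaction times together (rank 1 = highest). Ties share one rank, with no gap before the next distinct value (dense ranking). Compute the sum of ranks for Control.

Sorted (descending): 516, 383, 383, 383, 369, 341
The 3 values of 383 share dense rank 2.
Remaining distinct values take the next consecutive integers.
Control values → pooled ranks: 516→1, 383→2
Rank sum = 1 + 2 = 3

3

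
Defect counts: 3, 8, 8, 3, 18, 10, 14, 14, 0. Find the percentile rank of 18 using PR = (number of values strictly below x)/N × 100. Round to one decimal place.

88.9

N = 9.
Strictly below 18: 8. Equal to 18: 1.
PR = 8/9 × 100 = 88.9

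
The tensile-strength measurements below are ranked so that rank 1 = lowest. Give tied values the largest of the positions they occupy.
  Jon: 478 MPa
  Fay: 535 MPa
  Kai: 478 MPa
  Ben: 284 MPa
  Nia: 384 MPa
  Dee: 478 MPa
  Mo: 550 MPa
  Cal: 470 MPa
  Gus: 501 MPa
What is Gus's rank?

Sorted (ascending): 284, 384, 470, 478, 478, 478, 501, 535, 550
The 3 values of 478 occupy positions 4–6 → each gets rank 6.
Gus has value 501 MPa → rank 7.

7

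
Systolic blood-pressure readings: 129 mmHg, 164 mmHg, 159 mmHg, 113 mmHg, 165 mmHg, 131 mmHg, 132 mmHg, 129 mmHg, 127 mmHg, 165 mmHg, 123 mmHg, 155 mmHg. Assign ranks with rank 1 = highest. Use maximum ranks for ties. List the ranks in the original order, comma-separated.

9, 3, 4, 12, 2, 7, 6, 9, 10, 2, 11, 5

Sorted (descending): 165, 165, 164, 159, 155, 132, 131, 129, 129, 127, 123, 113
The 2 values of 165 occupy positions 1–2 → each gets rank 2.
The 2 values of 129 occupy positions 8–9 → each gets rank 9.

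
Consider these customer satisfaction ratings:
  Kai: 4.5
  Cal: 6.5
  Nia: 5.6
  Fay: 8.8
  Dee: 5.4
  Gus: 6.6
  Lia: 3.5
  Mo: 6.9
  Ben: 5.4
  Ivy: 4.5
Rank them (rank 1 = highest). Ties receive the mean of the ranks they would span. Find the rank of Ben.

Sorted (descending): 8.8, 6.9, 6.6, 6.5, 5.6, 5.4, 5.4, 4.5, 4.5, 3.5
The 2 values of 5.4 occupy positions 6–7 → average rank (6+7)/2 = 6.5.
The 2 values of 4.5 occupy positions 8–9 → average rank (8+9)/2 = 8.5.
Ben has value 5.4 → rank 6.5.

6.5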